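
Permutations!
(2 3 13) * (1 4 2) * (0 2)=(0 2 3 13 1 4)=[2, 4, 3, 13, 0, 5, 6, 7, 8, 9, 10, 11, 12, 1]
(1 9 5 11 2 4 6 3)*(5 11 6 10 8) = [0, 9, 4, 1, 10, 6, 3, 7, 5, 11, 8, 2] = (1 9 11 2 4 10 8 5 6 3)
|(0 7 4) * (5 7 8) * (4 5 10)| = |(0 8 10 4)(5 7)| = 4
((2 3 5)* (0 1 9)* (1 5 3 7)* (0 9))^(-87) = ((9)(0 5 2 7 1))^(-87) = (9)(0 7 5 1 2)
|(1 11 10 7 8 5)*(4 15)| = 6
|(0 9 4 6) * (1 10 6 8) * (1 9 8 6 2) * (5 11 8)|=|(0 5 11 8 9 4 6)(1 10 2)|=21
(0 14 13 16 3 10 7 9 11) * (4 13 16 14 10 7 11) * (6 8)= [10, 1, 2, 7, 13, 5, 8, 9, 6, 4, 11, 0, 12, 14, 16, 15, 3]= (0 10 11)(3 7 9 4 13 14 16)(6 8)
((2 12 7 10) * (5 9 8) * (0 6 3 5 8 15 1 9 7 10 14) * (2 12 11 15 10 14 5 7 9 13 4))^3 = (0 7 10)(1 2)(3 9 14)(4 15)(5 12 6)(11 13)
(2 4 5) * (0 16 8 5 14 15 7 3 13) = (0 16 8 5 2 4 14 15 7 3 13) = [16, 1, 4, 13, 14, 2, 6, 3, 5, 9, 10, 11, 12, 0, 15, 7, 8]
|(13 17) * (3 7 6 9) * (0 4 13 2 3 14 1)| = |(0 4 13 17 2 3 7 6 9 14 1)| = 11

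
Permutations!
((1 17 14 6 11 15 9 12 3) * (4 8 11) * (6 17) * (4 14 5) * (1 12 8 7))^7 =((1 6 14 17 5 4 7)(3 12)(8 11 15 9))^7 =(17)(3 12)(8 9 15 11)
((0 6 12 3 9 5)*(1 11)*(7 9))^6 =(0 5 9 7 3 12 6)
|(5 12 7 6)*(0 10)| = 4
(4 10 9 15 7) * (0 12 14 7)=[12, 1, 2, 3, 10, 5, 6, 4, 8, 15, 9, 11, 14, 13, 7, 0]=(0 12 14 7 4 10 9 15)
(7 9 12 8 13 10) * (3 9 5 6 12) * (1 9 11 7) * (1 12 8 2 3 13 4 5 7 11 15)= [0, 9, 3, 15, 5, 6, 8, 7, 4, 13, 12, 11, 2, 10, 14, 1]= (1 9 13 10 12 2 3 15)(4 5 6 8)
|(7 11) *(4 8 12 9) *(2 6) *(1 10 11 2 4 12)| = 8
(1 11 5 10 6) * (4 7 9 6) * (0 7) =[7, 11, 2, 3, 0, 10, 1, 9, 8, 6, 4, 5] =(0 7 9 6 1 11 5 10 4)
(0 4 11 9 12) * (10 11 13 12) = (0 4 13 12)(9 10 11) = [4, 1, 2, 3, 13, 5, 6, 7, 8, 10, 11, 9, 0, 12]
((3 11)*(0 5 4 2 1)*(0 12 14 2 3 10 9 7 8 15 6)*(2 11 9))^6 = ((0 5 4 3 9 7 8 15 6)(1 12 14 11 10 2))^6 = (0 8 3)(4 6 7)(5 15 9)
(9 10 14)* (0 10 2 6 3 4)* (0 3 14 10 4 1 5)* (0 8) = (0 4 3 1 5 8)(2 6 14 9) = [4, 5, 6, 1, 3, 8, 14, 7, 0, 2, 10, 11, 12, 13, 9]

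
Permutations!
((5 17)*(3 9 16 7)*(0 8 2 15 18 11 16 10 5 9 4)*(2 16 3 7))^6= ((0 8 16 2 15 18 11 3 4)(5 17 9 10))^6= (0 11 2)(3 15 8)(4 18 16)(5 9)(10 17)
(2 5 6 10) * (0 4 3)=(0 4 3)(2 5 6 10)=[4, 1, 5, 0, 3, 6, 10, 7, 8, 9, 2]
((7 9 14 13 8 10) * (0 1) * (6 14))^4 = (6 10 14 7 13 9 8) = ((0 1)(6 14 13 8 10 7 9))^4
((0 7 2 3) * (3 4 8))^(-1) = ((0 7 2 4 8 3))^(-1) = (0 3 8 4 2 7)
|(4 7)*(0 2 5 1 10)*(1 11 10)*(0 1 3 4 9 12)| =11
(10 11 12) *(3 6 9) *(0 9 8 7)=(0 9 3 6 8 7)(10 11 12)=[9, 1, 2, 6, 4, 5, 8, 0, 7, 3, 11, 12, 10]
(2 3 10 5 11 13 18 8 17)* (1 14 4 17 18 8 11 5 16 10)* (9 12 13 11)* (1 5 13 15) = (1 14 4 17 2 3 5 13 8 18 9 12 15)(10 16) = [0, 14, 3, 5, 17, 13, 6, 7, 18, 12, 16, 11, 15, 8, 4, 1, 10, 2, 9]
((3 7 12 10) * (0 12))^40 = ((0 12 10 3 7))^40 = (12)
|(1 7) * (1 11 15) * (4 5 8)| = 12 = |(1 7 11 15)(4 5 8)|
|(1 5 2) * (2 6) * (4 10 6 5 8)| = |(1 8 4 10 6 2)| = 6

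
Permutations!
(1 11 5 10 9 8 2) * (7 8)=(1 11 5 10 9 7 8 2)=[0, 11, 1, 3, 4, 10, 6, 8, 2, 7, 9, 5]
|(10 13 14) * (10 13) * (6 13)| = |(6 13 14)| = 3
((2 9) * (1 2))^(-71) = (1 2 9)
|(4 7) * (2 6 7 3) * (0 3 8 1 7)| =4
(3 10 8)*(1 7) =(1 7)(3 10 8) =[0, 7, 2, 10, 4, 5, 6, 1, 3, 9, 8]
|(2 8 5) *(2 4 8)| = |(4 8 5)| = 3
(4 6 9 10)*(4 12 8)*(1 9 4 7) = [0, 9, 2, 3, 6, 5, 4, 1, 7, 10, 12, 11, 8] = (1 9 10 12 8 7)(4 6)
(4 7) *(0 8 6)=[8, 1, 2, 3, 7, 5, 0, 4, 6]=(0 8 6)(4 7)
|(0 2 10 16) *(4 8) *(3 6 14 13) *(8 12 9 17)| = 20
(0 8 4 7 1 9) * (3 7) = (0 8 4 3 7 1 9) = [8, 9, 2, 7, 3, 5, 6, 1, 4, 0]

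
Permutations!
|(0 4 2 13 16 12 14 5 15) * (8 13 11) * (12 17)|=|(0 4 2 11 8 13 16 17 12 14 5 15)|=12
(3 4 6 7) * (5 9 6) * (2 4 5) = (2 4)(3 5 9 6 7) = [0, 1, 4, 5, 2, 9, 7, 3, 8, 6]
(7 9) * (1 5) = (1 5)(7 9) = [0, 5, 2, 3, 4, 1, 6, 9, 8, 7]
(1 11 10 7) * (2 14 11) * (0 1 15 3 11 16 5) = [1, 2, 14, 11, 4, 0, 6, 15, 8, 9, 7, 10, 12, 13, 16, 3, 5] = (0 1 2 14 16 5)(3 11 10 7 15)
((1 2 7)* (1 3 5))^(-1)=((1 2 7 3 5))^(-1)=(1 5 3 7 2)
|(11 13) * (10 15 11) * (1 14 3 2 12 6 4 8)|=8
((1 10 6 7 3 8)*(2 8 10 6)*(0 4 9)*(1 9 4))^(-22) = (0 10 1 2 6 8 7 9 3)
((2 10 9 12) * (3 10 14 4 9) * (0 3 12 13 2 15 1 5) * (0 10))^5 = ((0 3)(1 5 10 12 15)(2 14 4 9 13))^5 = (15)(0 3)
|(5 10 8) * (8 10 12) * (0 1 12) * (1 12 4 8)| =6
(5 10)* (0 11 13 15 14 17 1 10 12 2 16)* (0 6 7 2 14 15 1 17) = (17)(0 11 13 1 10 5 12 14)(2 16 6 7) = [11, 10, 16, 3, 4, 12, 7, 2, 8, 9, 5, 13, 14, 1, 0, 15, 6, 17]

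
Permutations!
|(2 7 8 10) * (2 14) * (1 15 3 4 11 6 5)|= |(1 15 3 4 11 6 5)(2 7 8 10 14)|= 35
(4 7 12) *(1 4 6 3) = (1 4 7 12 6 3) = [0, 4, 2, 1, 7, 5, 3, 12, 8, 9, 10, 11, 6]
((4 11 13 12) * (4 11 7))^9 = ((4 7)(11 13 12))^9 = (13)(4 7)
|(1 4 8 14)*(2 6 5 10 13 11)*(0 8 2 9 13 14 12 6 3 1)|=84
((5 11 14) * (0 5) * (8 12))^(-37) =(0 14 11 5)(8 12) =((0 5 11 14)(8 12))^(-37)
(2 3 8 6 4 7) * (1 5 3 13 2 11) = [0, 5, 13, 8, 7, 3, 4, 11, 6, 9, 10, 1, 12, 2] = (1 5 3 8 6 4 7 11)(2 13)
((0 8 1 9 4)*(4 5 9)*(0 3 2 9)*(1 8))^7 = ((0 1 4 3 2 9 5))^7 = (9)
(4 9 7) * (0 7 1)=(0 7 4 9 1)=[7, 0, 2, 3, 9, 5, 6, 4, 8, 1]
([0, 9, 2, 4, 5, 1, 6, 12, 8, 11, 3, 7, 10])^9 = [0, 1, 2, 3, 4, 5, 6, 7, 8, 9, 10, 11, 12]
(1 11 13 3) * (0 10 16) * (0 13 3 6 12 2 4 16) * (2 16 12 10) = [2, 11, 4, 1, 12, 5, 10, 7, 8, 9, 0, 3, 16, 6, 14, 15, 13] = (0 2 4 12 16 13 6 10)(1 11 3)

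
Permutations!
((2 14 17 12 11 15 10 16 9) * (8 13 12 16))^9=((2 14 17 16 9)(8 13 12 11 15 10))^9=(2 9 16 17 14)(8 11)(10 12)(13 15)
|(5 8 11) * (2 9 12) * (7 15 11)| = 15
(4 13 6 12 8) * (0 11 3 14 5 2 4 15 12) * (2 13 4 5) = (0 11 3 14 2 5 13 6)(8 15 12) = [11, 1, 5, 14, 4, 13, 0, 7, 15, 9, 10, 3, 8, 6, 2, 12]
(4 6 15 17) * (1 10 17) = (1 10 17 4 6 15) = [0, 10, 2, 3, 6, 5, 15, 7, 8, 9, 17, 11, 12, 13, 14, 1, 16, 4]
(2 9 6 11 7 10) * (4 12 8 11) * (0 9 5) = [9, 1, 5, 3, 12, 0, 4, 10, 11, 6, 2, 7, 8] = (0 9 6 4 12 8 11 7 10 2 5)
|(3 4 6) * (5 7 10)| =|(3 4 6)(5 7 10)| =3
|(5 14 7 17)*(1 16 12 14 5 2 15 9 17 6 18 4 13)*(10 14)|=|(1 16 12 10 14 7 6 18 4 13)(2 15 9 17)|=20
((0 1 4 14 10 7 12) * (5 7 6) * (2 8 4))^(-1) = ((0 1 2 8 4 14 10 6 5 7 12))^(-1) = (0 12 7 5 6 10 14 4 8 2 1)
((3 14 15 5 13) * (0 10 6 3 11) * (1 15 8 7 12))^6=((0 10 6 3 14 8 7 12 1 15 5 13 11))^6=(0 7 11 8 13 14 5 3 15 6 1 10 12)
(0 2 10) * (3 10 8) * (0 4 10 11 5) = [2, 1, 8, 11, 10, 0, 6, 7, 3, 9, 4, 5] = (0 2 8 3 11 5)(4 10)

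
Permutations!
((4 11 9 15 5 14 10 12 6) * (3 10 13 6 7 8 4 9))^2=(3 12 8 11 10 7 4)(5 13 9)(6 15 14)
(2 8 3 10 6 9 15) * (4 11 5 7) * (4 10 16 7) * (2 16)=(2 8 3)(4 11 5)(6 9 15 16 7 10)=[0, 1, 8, 2, 11, 4, 9, 10, 3, 15, 6, 5, 12, 13, 14, 16, 7]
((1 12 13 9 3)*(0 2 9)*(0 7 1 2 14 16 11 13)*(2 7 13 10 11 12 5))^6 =(0 16)(12 14)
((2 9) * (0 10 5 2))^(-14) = (0 10 5 2 9)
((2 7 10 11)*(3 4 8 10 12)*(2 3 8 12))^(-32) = (3 10 12)(4 11 8)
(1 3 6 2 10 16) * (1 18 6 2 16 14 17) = (1 3 2 10 14 17)(6 16 18) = [0, 3, 10, 2, 4, 5, 16, 7, 8, 9, 14, 11, 12, 13, 17, 15, 18, 1, 6]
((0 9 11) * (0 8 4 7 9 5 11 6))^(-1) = ((0 5 11 8 4 7 9 6))^(-1) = (0 6 9 7 4 8 11 5)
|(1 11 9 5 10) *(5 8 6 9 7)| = 15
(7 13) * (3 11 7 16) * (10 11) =(3 10 11 7 13 16) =[0, 1, 2, 10, 4, 5, 6, 13, 8, 9, 11, 7, 12, 16, 14, 15, 3]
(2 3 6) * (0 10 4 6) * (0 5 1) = (0 10 4 6 2 3 5 1) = [10, 0, 3, 5, 6, 1, 2, 7, 8, 9, 4]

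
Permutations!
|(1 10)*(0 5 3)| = |(0 5 3)(1 10)| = 6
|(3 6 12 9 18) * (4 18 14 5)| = 8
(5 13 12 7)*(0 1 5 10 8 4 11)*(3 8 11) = [1, 5, 2, 8, 3, 13, 6, 10, 4, 9, 11, 0, 7, 12] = (0 1 5 13 12 7 10 11)(3 8 4)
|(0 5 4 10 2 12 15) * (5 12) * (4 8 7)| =|(0 12 15)(2 5 8 7 4 10)| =6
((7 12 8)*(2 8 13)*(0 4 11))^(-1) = (0 11 4)(2 13 12 7 8)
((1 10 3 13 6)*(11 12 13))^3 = (1 11 6 3 13 10 12)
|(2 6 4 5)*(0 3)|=4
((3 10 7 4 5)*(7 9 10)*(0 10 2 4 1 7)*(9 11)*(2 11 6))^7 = (1 7)(9 11)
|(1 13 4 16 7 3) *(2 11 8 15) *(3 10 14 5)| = |(1 13 4 16 7 10 14 5 3)(2 11 8 15)| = 36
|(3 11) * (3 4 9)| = 4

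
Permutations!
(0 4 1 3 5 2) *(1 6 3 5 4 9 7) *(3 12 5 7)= (0 9 3 4 6 12 5 2)(1 7)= [9, 7, 0, 4, 6, 2, 12, 1, 8, 3, 10, 11, 5]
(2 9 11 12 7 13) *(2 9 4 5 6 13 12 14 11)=(2 4 5 6 13 9)(7 12)(11 14)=[0, 1, 4, 3, 5, 6, 13, 12, 8, 2, 10, 14, 7, 9, 11]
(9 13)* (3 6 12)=(3 6 12)(9 13)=[0, 1, 2, 6, 4, 5, 12, 7, 8, 13, 10, 11, 3, 9]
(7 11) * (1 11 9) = [0, 11, 2, 3, 4, 5, 6, 9, 8, 1, 10, 7] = (1 11 7 9)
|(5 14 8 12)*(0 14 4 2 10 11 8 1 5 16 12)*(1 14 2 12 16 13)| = |(16)(0 2 10 11 8)(1 5 4 12 13)| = 5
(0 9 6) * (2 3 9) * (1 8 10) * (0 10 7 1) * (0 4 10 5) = (0 2 3 9 6 5)(1 8 7)(4 10) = [2, 8, 3, 9, 10, 0, 5, 1, 7, 6, 4]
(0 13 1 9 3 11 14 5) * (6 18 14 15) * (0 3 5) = (0 13 1 9 5 3 11 15 6 18 14) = [13, 9, 2, 11, 4, 3, 18, 7, 8, 5, 10, 15, 12, 1, 0, 6, 16, 17, 14]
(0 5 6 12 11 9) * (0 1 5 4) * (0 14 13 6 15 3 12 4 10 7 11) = [10, 5, 2, 12, 14, 15, 4, 11, 8, 1, 7, 9, 0, 6, 13, 3] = (0 10 7 11 9 1 5 15 3 12)(4 14 13 6)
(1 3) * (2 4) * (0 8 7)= (0 8 7)(1 3)(2 4)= [8, 3, 4, 1, 2, 5, 6, 0, 7]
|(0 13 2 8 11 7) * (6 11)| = 7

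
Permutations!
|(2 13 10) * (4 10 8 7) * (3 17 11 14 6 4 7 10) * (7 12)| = |(2 13 8 10)(3 17 11 14 6 4)(7 12)| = 12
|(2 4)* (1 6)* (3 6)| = 6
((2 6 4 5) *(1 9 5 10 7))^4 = (1 6)(2 7)(4 9)(5 10)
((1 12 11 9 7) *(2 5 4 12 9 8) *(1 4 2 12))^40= (8 12 11)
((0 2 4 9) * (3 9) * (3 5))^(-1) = ((0 2 4 5 3 9))^(-1) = (0 9 3 5 4 2)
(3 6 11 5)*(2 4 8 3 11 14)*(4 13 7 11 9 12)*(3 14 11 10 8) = [0, 1, 13, 6, 3, 9, 11, 10, 14, 12, 8, 5, 4, 7, 2] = (2 13 7 10 8 14)(3 6 11 5 9 12 4)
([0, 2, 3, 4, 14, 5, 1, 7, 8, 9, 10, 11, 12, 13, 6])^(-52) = [0, 3, 4, 14, 6, 5, 2, 7, 8, 9, 10, 11, 12, 13, 1]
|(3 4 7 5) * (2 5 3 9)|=3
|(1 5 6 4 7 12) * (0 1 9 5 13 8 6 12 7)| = |(0 1 13 8 6 4)(5 12 9)| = 6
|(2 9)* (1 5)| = 2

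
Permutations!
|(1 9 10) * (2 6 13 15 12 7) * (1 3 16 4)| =6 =|(1 9 10 3 16 4)(2 6 13 15 12 7)|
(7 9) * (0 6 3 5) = (0 6 3 5)(7 9) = [6, 1, 2, 5, 4, 0, 3, 9, 8, 7]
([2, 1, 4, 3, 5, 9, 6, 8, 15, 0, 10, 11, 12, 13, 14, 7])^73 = (0 5 2 9 4)(7 8 15)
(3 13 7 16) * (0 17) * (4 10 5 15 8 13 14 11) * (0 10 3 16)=(0 17 10 5 15 8 13 7)(3 14 11 4)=[17, 1, 2, 14, 3, 15, 6, 0, 13, 9, 5, 4, 12, 7, 11, 8, 16, 10]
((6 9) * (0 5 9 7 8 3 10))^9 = ((0 5 9 6 7 8 3 10))^9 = (0 5 9 6 7 8 3 10)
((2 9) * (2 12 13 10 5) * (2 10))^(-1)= (2 13 12 9)(5 10)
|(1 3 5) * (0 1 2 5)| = |(0 1 3)(2 5)| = 6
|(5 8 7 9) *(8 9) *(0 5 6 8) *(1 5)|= 7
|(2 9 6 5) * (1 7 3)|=12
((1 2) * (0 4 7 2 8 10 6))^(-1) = ((0 4 7 2 1 8 10 6))^(-1) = (0 6 10 8 1 2 7 4)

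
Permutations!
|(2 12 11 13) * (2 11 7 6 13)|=6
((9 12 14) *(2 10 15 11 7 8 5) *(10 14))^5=(2 15)(5 10)(7 9)(8 12)(11 14)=((2 14 9 12 10 15 11 7 8 5))^5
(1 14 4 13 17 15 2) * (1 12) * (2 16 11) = [0, 14, 12, 3, 13, 5, 6, 7, 8, 9, 10, 2, 1, 17, 4, 16, 11, 15] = (1 14 4 13 17 15 16 11 2 12)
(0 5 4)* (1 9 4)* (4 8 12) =(0 5 1 9 8 12 4) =[5, 9, 2, 3, 0, 1, 6, 7, 12, 8, 10, 11, 4]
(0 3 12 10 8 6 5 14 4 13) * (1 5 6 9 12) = (0 3 1 5 14 4 13)(8 9 12 10) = [3, 5, 2, 1, 13, 14, 6, 7, 9, 12, 8, 11, 10, 0, 4]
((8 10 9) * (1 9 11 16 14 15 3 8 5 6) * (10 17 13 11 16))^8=(3 15 14 16 10 11 13 17 8)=((1 9 5 6)(3 8 17 13 11 10 16 14 15))^8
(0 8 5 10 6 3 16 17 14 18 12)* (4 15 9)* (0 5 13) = (0 8 13)(3 16 17 14 18 12 5 10 6)(4 15 9) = [8, 1, 2, 16, 15, 10, 3, 7, 13, 4, 6, 11, 5, 0, 18, 9, 17, 14, 12]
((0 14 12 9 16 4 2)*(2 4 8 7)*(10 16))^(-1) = (0 2 7 8 16 10 9 12 14)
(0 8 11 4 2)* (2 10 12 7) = (0 8 11 4 10 12 7 2) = [8, 1, 0, 3, 10, 5, 6, 2, 11, 9, 12, 4, 7]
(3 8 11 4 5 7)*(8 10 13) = (3 10 13 8 11 4 5 7) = [0, 1, 2, 10, 5, 7, 6, 3, 11, 9, 13, 4, 12, 8]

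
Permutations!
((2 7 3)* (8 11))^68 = ((2 7 3)(8 11))^68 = (11)(2 3 7)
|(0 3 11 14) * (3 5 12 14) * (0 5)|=6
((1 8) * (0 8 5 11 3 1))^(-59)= (0 8)(1 5 11 3)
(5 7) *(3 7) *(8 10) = (3 7 5)(8 10) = [0, 1, 2, 7, 4, 3, 6, 5, 10, 9, 8]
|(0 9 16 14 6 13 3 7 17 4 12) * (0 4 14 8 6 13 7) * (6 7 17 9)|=12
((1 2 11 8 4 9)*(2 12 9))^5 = ((1 12 9)(2 11 8 4))^5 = (1 9 12)(2 11 8 4)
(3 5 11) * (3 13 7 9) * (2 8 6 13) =(2 8 6 13 7 9 3 5 11) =[0, 1, 8, 5, 4, 11, 13, 9, 6, 3, 10, 2, 12, 7]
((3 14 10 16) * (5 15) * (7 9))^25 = (3 14 10 16)(5 15)(7 9)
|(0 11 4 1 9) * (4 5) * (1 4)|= |(0 11 5 1 9)|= 5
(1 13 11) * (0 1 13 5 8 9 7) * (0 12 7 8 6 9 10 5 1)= [0, 1, 2, 3, 4, 6, 9, 12, 10, 8, 5, 13, 7, 11]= (5 6 9 8 10)(7 12)(11 13)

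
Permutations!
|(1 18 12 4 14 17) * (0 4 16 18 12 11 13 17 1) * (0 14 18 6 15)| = 12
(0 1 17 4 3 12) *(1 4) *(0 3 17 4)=(1 4 17)(3 12)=[0, 4, 2, 12, 17, 5, 6, 7, 8, 9, 10, 11, 3, 13, 14, 15, 16, 1]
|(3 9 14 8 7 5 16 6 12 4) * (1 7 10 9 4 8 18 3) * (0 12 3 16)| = |(0 12 8 10 9 14 18 16 6 3 4 1 7 5)| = 14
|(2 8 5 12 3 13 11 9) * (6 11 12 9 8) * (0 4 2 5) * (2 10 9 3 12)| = 11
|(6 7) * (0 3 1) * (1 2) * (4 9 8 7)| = 20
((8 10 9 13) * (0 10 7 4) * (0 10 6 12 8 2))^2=(0 12 7 10 13)(2 6 8 4 9)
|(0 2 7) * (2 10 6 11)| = 6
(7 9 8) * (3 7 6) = [0, 1, 2, 7, 4, 5, 3, 9, 6, 8] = (3 7 9 8 6)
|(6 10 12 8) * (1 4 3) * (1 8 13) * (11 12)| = |(1 4 3 8 6 10 11 12 13)| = 9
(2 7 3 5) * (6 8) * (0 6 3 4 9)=(0 6 8 3 5 2 7 4 9)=[6, 1, 7, 5, 9, 2, 8, 4, 3, 0]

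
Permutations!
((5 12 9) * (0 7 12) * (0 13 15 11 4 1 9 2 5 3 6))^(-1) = (0 6 3 9 1 4 11 15 13 5 2 12 7)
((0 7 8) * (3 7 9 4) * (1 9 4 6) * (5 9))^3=((0 4 3 7 8)(1 5 9 6))^3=(0 7 4 8 3)(1 6 9 5)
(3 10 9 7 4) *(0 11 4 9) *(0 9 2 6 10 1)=(0 11 4 3 1)(2 6 10 9 7)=[11, 0, 6, 1, 3, 5, 10, 2, 8, 7, 9, 4]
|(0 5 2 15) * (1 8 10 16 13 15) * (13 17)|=10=|(0 5 2 1 8 10 16 17 13 15)|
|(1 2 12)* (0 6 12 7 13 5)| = 8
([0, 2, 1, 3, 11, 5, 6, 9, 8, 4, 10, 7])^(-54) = [0, 1, 2, 3, 7, 5, 6, 4, 8, 11, 10, 9]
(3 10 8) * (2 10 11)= (2 10 8 3 11)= [0, 1, 10, 11, 4, 5, 6, 7, 3, 9, 8, 2]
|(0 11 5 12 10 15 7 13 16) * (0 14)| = |(0 11 5 12 10 15 7 13 16 14)| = 10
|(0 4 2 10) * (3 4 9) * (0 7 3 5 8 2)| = |(0 9 5 8 2 10 7 3 4)| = 9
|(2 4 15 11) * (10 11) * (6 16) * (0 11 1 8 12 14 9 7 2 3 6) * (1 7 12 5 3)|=|(0 11 1 8 5 3 6 16)(2 4 15 10 7)(9 12 14)|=120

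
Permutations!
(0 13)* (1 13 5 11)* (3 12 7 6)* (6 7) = (0 5 11 1 13)(3 12 6) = [5, 13, 2, 12, 4, 11, 3, 7, 8, 9, 10, 1, 6, 0]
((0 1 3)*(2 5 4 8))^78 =((0 1 3)(2 5 4 8))^78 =(2 4)(5 8)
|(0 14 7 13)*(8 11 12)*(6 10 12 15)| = 12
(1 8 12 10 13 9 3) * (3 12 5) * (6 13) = (1 8 5 3)(6 13 9 12 10) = [0, 8, 2, 1, 4, 3, 13, 7, 5, 12, 6, 11, 10, 9]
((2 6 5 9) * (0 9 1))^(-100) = (0 2 5)(1 9 6)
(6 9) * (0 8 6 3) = (0 8 6 9 3) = [8, 1, 2, 0, 4, 5, 9, 7, 6, 3]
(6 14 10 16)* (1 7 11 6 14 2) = [0, 7, 1, 3, 4, 5, 2, 11, 8, 9, 16, 6, 12, 13, 10, 15, 14] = (1 7 11 6 2)(10 16 14)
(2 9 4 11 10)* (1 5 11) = [0, 5, 9, 3, 1, 11, 6, 7, 8, 4, 2, 10] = (1 5 11 10 2 9 4)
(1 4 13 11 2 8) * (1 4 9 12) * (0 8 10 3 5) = (0 8 4 13 11 2 10 3 5)(1 9 12) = [8, 9, 10, 5, 13, 0, 6, 7, 4, 12, 3, 2, 1, 11]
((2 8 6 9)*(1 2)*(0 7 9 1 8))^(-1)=(0 2 1 6 8 9 7)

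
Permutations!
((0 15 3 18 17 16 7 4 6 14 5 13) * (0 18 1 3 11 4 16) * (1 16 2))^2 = ((0 15 11 4 6 14 5 13 18 17)(1 3 16 7 2))^2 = (0 11 6 5 18)(1 16 2 3 7)(4 14 13 17 15)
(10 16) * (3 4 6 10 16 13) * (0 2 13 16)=(0 2 13 3 4 6 10 16)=[2, 1, 13, 4, 6, 5, 10, 7, 8, 9, 16, 11, 12, 3, 14, 15, 0]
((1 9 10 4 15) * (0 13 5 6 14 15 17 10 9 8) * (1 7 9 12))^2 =(0 5 14 7 12 8 13 6 15 9 1)(4 10 17)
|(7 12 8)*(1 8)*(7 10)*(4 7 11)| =7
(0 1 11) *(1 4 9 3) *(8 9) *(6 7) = (0 4 8 9 3 1 11)(6 7) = [4, 11, 2, 1, 8, 5, 7, 6, 9, 3, 10, 0]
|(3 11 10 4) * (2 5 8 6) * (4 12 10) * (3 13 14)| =20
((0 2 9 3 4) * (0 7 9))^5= (0 2)(3 4 7 9)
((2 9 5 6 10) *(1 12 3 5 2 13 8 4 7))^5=(1 10)(2 9)(3 8)(4 5)(6 7)(12 13)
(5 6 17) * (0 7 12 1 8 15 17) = (0 7 12 1 8 15 17 5 6) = [7, 8, 2, 3, 4, 6, 0, 12, 15, 9, 10, 11, 1, 13, 14, 17, 16, 5]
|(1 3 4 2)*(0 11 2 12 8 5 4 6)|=12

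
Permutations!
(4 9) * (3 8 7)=(3 8 7)(4 9)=[0, 1, 2, 8, 9, 5, 6, 3, 7, 4]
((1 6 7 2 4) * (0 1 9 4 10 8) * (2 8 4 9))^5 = ((0 1 6 7 8)(2 10 4))^5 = (2 4 10)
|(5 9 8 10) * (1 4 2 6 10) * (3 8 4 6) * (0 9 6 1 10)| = |(0 9 4 2 3 8 10 5 6)| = 9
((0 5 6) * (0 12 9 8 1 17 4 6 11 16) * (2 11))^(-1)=((0 5 2 11 16)(1 17 4 6 12 9 8))^(-1)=(0 16 11 2 5)(1 8 9 12 6 4 17)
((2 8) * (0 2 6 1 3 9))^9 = ((0 2 8 6 1 3 9))^9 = (0 8 1 9 2 6 3)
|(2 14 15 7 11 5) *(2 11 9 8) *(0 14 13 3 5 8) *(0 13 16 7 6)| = |(0 14 15 6)(2 16 7 9 13 3 5 11 8)| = 36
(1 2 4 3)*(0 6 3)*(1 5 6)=[1, 2, 4, 5, 0, 6, 3]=(0 1 2 4)(3 5 6)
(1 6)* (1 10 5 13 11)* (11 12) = (1 6 10 5 13 12 11) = [0, 6, 2, 3, 4, 13, 10, 7, 8, 9, 5, 1, 11, 12]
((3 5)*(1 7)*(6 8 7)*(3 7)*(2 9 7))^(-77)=((1 6 8 3 5 2 9 7))^(-77)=(1 3 9 6 5 7 8 2)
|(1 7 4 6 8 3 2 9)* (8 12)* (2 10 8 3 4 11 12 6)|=|(1 7 11 12 3 10 8 4 2 9)|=10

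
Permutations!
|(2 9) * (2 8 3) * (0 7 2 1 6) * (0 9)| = 15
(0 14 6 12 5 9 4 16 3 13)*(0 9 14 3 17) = (0 3 13 9 4 16 17)(5 14 6 12) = [3, 1, 2, 13, 16, 14, 12, 7, 8, 4, 10, 11, 5, 9, 6, 15, 17, 0]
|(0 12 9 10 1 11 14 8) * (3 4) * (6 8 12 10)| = 18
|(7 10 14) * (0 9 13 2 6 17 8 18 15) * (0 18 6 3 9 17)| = |(0 17 8 6)(2 3 9 13)(7 10 14)(15 18)| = 12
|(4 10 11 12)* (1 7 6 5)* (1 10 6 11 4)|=4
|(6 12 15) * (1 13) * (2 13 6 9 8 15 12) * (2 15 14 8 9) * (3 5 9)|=30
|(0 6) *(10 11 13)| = 6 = |(0 6)(10 11 13)|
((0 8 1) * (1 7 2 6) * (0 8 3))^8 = (1 2 8 6 7)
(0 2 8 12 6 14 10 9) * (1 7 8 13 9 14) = (0 2 13 9)(1 7 8 12 6)(10 14) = [2, 7, 13, 3, 4, 5, 1, 8, 12, 0, 14, 11, 6, 9, 10]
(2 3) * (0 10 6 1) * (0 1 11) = (0 10 6 11)(2 3) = [10, 1, 3, 2, 4, 5, 11, 7, 8, 9, 6, 0]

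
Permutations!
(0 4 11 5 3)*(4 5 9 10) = (0 5 3)(4 11 9 10) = [5, 1, 2, 0, 11, 3, 6, 7, 8, 10, 4, 9]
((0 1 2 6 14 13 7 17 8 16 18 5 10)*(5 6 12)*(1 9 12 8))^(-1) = ((0 9 12 5 10)(1 2 8 16 18 6 14 13 7 17))^(-1) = (0 10 5 12 9)(1 17 7 13 14 6 18 16 8 2)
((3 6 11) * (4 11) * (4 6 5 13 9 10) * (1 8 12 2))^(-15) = (1 8 12 2)(3 11 4 10 9 13 5)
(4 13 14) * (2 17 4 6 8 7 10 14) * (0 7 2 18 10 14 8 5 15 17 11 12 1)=(0 7 14 6 5 15 17 4 13 18 10 8 2 11 12 1)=[7, 0, 11, 3, 13, 15, 5, 14, 2, 9, 8, 12, 1, 18, 6, 17, 16, 4, 10]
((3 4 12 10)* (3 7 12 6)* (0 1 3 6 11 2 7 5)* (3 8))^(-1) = ((0 1 8 3 4 11 2 7 12 10 5))^(-1) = (0 5 10 12 7 2 11 4 3 8 1)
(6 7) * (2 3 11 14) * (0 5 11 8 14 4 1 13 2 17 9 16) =[5, 13, 3, 8, 1, 11, 7, 6, 14, 16, 10, 4, 12, 2, 17, 15, 0, 9] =(0 5 11 4 1 13 2 3 8 14 17 9 16)(6 7)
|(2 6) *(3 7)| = 2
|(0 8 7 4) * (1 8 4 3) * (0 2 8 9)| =8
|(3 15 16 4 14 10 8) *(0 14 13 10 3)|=|(0 14 3 15 16 4 13 10 8)|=9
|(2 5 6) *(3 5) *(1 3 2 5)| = 2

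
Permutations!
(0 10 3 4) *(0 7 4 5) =(0 10 3 5)(4 7) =[10, 1, 2, 5, 7, 0, 6, 4, 8, 9, 3]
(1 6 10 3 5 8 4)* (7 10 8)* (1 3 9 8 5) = (1 6 5 7 10 9 8 4 3) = [0, 6, 2, 1, 3, 7, 5, 10, 4, 8, 9]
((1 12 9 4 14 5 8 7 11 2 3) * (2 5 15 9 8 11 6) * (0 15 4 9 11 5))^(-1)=(0 11 15)(1 3 2 6 7 8 12)(4 14)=((0 15 11)(1 12 8 7 6 2 3)(4 14))^(-1)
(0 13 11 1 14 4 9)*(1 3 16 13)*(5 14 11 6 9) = (0 1 11 3 16 13 6 9)(4 5 14) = [1, 11, 2, 16, 5, 14, 9, 7, 8, 0, 10, 3, 12, 6, 4, 15, 13]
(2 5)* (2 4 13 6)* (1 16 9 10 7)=(1 16 9 10 7)(2 5 4 13 6)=[0, 16, 5, 3, 13, 4, 2, 1, 8, 10, 7, 11, 12, 6, 14, 15, 9]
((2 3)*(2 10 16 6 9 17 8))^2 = (2 10 6 17)(3 16 9 8) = ((2 3 10 16 6 9 17 8))^2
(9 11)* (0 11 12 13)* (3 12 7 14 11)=(0 3 12 13)(7 14 11 9)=[3, 1, 2, 12, 4, 5, 6, 14, 8, 7, 10, 9, 13, 0, 11]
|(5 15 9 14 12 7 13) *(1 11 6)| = 21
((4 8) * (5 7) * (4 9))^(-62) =(4 8 9)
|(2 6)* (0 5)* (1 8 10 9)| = 4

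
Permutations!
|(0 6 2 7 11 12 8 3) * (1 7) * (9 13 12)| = |(0 6 2 1 7 11 9 13 12 8 3)| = 11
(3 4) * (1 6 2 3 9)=(1 6 2 3 4 9)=[0, 6, 3, 4, 9, 5, 2, 7, 8, 1]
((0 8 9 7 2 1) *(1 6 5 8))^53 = ((0 1)(2 6 5 8 9 7))^53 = (0 1)(2 7 9 8 5 6)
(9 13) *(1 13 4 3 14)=(1 13 9 4 3 14)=[0, 13, 2, 14, 3, 5, 6, 7, 8, 4, 10, 11, 12, 9, 1]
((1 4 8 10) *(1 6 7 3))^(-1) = (1 3 7 6 10 8 4)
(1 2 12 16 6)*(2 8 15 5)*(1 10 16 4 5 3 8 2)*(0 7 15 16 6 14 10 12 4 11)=(0 7 15 3 8 16 14 10 6 12 11)(1 2 4 5)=[7, 2, 4, 8, 5, 1, 12, 15, 16, 9, 6, 0, 11, 13, 10, 3, 14]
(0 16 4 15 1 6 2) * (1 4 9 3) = (0 16 9 3 1 6 2)(4 15) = [16, 6, 0, 1, 15, 5, 2, 7, 8, 3, 10, 11, 12, 13, 14, 4, 9]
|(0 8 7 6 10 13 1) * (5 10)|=8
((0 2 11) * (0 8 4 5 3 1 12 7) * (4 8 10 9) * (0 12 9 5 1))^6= ((0 2 11 10 5 3)(1 9 4)(7 12))^6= (12)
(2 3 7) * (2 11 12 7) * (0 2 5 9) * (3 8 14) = (0 2 8 14 3 5 9)(7 11 12) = [2, 1, 8, 5, 4, 9, 6, 11, 14, 0, 10, 12, 7, 13, 3]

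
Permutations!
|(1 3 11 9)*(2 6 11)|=|(1 3 2 6 11 9)|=6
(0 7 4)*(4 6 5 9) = (0 7 6 5 9 4) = [7, 1, 2, 3, 0, 9, 5, 6, 8, 4]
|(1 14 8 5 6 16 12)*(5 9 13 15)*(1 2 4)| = 12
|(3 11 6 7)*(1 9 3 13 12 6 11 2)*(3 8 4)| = 12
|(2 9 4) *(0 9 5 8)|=6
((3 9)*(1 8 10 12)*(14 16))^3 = (1 12 10 8)(3 9)(14 16)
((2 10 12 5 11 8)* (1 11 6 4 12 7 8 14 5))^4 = (1 6 11 4 14 12 5)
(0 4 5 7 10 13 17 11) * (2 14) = [4, 1, 14, 3, 5, 7, 6, 10, 8, 9, 13, 0, 12, 17, 2, 15, 16, 11] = (0 4 5 7 10 13 17 11)(2 14)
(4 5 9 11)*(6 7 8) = (4 5 9 11)(6 7 8) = [0, 1, 2, 3, 5, 9, 7, 8, 6, 11, 10, 4]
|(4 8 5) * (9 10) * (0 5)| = |(0 5 4 8)(9 10)| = 4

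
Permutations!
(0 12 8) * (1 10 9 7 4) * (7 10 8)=(0 12 7 4 1 8)(9 10)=[12, 8, 2, 3, 1, 5, 6, 4, 0, 10, 9, 11, 7]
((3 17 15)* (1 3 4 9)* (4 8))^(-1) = (1 9 4 8 15 17 3)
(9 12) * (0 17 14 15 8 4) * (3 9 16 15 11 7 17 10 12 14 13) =[10, 1, 2, 9, 0, 5, 6, 17, 4, 14, 12, 7, 16, 3, 11, 8, 15, 13] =(0 10 12 16 15 8 4)(3 9 14 11 7 17 13)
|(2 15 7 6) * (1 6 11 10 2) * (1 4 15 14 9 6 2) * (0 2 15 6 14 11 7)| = 6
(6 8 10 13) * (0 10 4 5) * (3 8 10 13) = [13, 1, 2, 8, 5, 0, 10, 7, 4, 9, 3, 11, 12, 6] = (0 13 6 10 3 8 4 5)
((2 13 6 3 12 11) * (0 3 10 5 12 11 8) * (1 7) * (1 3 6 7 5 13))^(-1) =(0 8 12 5 1 2 11 3 7 13 10 6)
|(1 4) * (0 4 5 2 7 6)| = 7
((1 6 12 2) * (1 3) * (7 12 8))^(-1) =(1 3 2 12 7 8 6)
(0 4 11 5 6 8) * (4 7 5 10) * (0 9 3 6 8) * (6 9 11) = [7, 1, 2, 9, 6, 8, 0, 5, 11, 3, 4, 10] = (0 7 5 8 11 10 4 6)(3 9)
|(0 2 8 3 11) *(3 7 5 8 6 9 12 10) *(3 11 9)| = 24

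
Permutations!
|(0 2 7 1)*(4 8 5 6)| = |(0 2 7 1)(4 8 5 6)| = 4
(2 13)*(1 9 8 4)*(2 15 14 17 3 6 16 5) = (1 9 8 4)(2 13 15 14 17 3 6 16 5) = [0, 9, 13, 6, 1, 2, 16, 7, 4, 8, 10, 11, 12, 15, 17, 14, 5, 3]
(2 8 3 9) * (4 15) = [0, 1, 8, 9, 15, 5, 6, 7, 3, 2, 10, 11, 12, 13, 14, 4] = (2 8 3 9)(4 15)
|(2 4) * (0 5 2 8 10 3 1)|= 8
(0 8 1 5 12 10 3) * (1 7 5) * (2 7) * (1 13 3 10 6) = (0 8 2 7 5 12 6 1 13 3) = [8, 13, 7, 0, 4, 12, 1, 5, 2, 9, 10, 11, 6, 3]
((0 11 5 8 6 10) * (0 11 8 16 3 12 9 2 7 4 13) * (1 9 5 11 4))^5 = (0 13 4 10 6 8)(1 9 2 7)(3 12 5 16)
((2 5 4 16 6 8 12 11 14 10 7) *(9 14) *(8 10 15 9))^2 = (2 4 6 7 5 16 10)(8 11 12)(9 15 14)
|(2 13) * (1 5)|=2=|(1 5)(2 13)|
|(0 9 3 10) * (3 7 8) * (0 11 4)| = 8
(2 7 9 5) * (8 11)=(2 7 9 5)(8 11)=[0, 1, 7, 3, 4, 2, 6, 9, 11, 5, 10, 8]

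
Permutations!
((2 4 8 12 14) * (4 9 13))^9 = (2 13 8 14 9 4 12)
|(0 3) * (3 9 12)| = 4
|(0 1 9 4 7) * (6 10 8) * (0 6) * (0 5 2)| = |(0 1 9 4 7 6 10 8 5 2)| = 10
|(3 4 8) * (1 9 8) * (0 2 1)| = 7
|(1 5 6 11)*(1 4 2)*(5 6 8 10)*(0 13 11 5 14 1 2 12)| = 30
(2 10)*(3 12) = [0, 1, 10, 12, 4, 5, 6, 7, 8, 9, 2, 11, 3] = (2 10)(3 12)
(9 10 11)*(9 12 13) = (9 10 11 12 13) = [0, 1, 2, 3, 4, 5, 6, 7, 8, 10, 11, 12, 13, 9]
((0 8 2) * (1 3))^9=(8)(1 3)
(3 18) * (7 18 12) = [0, 1, 2, 12, 4, 5, 6, 18, 8, 9, 10, 11, 7, 13, 14, 15, 16, 17, 3] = (3 12 7 18)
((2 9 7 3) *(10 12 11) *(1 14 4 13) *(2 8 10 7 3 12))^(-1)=(1 13 4 14)(2 10 8 3 9)(7 11 12)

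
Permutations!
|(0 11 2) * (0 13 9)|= |(0 11 2 13 9)|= 5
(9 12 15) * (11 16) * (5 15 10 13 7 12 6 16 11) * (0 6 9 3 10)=(0 6 16 5 15 3 10 13 7 12)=[6, 1, 2, 10, 4, 15, 16, 12, 8, 9, 13, 11, 0, 7, 14, 3, 5]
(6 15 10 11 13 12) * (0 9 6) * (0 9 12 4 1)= (0 12 9 6 15 10 11 13 4 1)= [12, 0, 2, 3, 1, 5, 15, 7, 8, 6, 11, 13, 9, 4, 14, 10]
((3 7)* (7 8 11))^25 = (3 8 11 7)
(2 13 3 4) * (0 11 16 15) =(0 11 16 15)(2 13 3 4) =[11, 1, 13, 4, 2, 5, 6, 7, 8, 9, 10, 16, 12, 3, 14, 0, 15]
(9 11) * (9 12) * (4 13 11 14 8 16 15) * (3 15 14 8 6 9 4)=(3 15)(4 13 11 12)(6 9 8 16 14)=[0, 1, 2, 15, 13, 5, 9, 7, 16, 8, 10, 12, 4, 11, 6, 3, 14]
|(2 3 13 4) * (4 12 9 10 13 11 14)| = |(2 3 11 14 4)(9 10 13 12)| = 20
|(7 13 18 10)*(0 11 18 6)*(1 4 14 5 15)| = 35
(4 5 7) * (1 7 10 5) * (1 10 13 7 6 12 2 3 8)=[0, 6, 3, 8, 10, 13, 12, 4, 1, 9, 5, 11, 2, 7]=(1 6 12 2 3 8)(4 10 5 13 7)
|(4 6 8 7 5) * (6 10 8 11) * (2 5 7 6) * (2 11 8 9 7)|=|(11)(2 5 4 10 9 7)(6 8)|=6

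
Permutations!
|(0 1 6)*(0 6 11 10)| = |(0 1 11 10)| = 4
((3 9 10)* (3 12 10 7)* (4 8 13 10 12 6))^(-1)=((3 9 7)(4 8 13 10 6))^(-1)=(3 7 9)(4 6 10 13 8)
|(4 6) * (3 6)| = 3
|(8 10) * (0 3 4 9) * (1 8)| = |(0 3 4 9)(1 8 10)| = 12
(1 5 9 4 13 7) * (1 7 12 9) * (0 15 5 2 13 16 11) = (0 15 5 1 2 13 12 9 4 16 11) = [15, 2, 13, 3, 16, 1, 6, 7, 8, 4, 10, 0, 9, 12, 14, 5, 11]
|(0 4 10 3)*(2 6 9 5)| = |(0 4 10 3)(2 6 9 5)| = 4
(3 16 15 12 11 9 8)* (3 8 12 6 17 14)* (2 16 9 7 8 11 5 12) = (2 16 15 6 17 14 3 9)(5 12)(7 8 11) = [0, 1, 16, 9, 4, 12, 17, 8, 11, 2, 10, 7, 5, 13, 3, 6, 15, 14]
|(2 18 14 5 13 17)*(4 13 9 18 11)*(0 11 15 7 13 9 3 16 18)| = |(0 11 4 9)(2 15 7 13 17)(3 16 18 14 5)| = 20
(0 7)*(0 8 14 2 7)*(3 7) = (2 3 7 8 14) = [0, 1, 3, 7, 4, 5, 6, 8, 14, 9, 10, 11, 12, 13, 2]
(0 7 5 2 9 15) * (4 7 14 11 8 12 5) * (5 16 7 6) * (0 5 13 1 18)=(0 14 11 8 12 16 7 4 6 13 1 18)(2 9 15 5)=[14, 18, 9, 3, 6, 2, 13, 4, 12, 15, 10, 8, 16, 1, 11, 5, 7, 17, 0]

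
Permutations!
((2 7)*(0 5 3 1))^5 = (0 5 3 1)(2 7)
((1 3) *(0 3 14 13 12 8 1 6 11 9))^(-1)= (0 9 11 6 3)(1 8 12 13 14)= ((0 3 6 11 9)(1 14 13 12 8))^(-1)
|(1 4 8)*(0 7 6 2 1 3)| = |(0 7 6 2 1 4 8 3)| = 8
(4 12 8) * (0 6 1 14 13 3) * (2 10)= (0 6 1 14 13 3)(2 10)(4 12 8)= [6, 14, 10, 0, 12, 5, 1, 7, 4, 9, 2, 11, 8, 3, 13]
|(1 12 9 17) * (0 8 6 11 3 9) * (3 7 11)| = |(0 8 6 3 9 17 1 12)(7 11)| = 8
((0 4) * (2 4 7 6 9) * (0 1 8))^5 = ((0 7 6 9 2 4 1 8))^5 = (0 4 6 8 2 7 1 9)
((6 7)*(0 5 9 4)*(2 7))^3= ((0 5 9 4)(2 7 6))^3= (0 4 9 5)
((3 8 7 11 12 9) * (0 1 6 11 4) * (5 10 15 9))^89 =(0 7 3 15 5 11 1 4 8 9 10 12 6)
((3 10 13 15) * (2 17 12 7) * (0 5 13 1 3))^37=((0 5 13 15)(1 3 10)(2 17 12 7))^37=(0 5 13 15)(1 3 10)(2 17 12 7)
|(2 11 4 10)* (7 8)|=|(2 11 4 10)(7 8)|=4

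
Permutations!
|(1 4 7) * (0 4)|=4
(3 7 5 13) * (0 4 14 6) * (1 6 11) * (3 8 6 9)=(0 4 14 11 1 9 3 7 5 13 8 6)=[4, 9, 2, 7, 14, 13, 0, 5, 6, 3, 10, 1, 12, 8, 11]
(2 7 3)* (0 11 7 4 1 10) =(0 11 7 3 2 4 1 10) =[11, 10, 4, 2, 1, 5, 6, 3, 8, 9, 0, 7]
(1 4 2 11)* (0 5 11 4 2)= (0 5 11 1 2 4)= [5, 2, 4, 3, 0, 11, 6, 7, 8, 9, 10, 1]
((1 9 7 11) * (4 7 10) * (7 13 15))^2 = ((1 9 10 4 13 15 7 11))^2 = (1 10 13 7)(4 15 11 9)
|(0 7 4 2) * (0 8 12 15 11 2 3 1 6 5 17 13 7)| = |(1 6 5 17 13 7 4 3)(2 8 12 15 11)| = 40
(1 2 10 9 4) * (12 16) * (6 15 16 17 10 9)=(1 2 9 4)(6 15 16 12 17 10)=[0, 2, 9, 3, 1, 5, 15, 7, 8, 4, 6, 11, 17, 13, 14, 16, 12, 10]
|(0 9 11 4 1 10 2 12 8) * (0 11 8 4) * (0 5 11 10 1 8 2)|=14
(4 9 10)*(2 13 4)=(2 13 4 9 10)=[0, 1, 13, 3, 9, 5, 6, 7, 8, 10, 2, 11, 12, 4]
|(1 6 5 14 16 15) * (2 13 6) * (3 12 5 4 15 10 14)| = |(1 2 13 6 4 15)(3 12 5)(10 14 16)| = 6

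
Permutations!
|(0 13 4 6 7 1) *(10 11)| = |(0 13 4 6 7 1)(10 11)| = 6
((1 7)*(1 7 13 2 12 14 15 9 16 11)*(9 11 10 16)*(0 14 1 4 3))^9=((0 14 15 11 4 3)(1 13 2 12)(10 16))^9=(0 11)(1 13 2 12)(3 15)(4 14)(10 16)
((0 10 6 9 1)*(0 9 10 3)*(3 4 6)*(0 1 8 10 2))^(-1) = ((0 4 6 2)(1 9 8 10 3))^(-1) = (0 2 6 4)(1 3 10 8 9)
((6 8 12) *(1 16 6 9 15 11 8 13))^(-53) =(1 13 6 16)(8 9 11 12 15)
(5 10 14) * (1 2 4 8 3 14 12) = [0, 2, 4, 14, 8, 10, 6, 7, 3, 9, 12, 11, 1, 13, 5] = (1 2 4 8 3 14 5 10 12)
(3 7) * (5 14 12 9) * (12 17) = (3 7)(5 14 17 12 9) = [0, 1, 2, 7, 4, 14, 6, 3, 8, 5, 10, 11, 9, 13, 17, 15, 16, 12]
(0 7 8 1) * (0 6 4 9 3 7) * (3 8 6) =[0, 3, 2, 7, 9, 5, 4, 6, 1, 8] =(1 3 7 6 4 9 8)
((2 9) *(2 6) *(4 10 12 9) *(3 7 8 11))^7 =(2 4 10 12 9 6)(3 11 8 7)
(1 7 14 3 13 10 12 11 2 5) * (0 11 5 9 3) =(0 11 2 9 3 13 10 12 5 1 7 14) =[11, 7, 9, 13, 4, 1, 6, 14, 8, 3, 12, 2, 5, 10, 0]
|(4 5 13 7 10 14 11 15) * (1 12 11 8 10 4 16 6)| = 12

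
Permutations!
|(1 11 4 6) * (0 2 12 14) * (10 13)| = |(0 2 12 14)(1 11 4 6)(10 13)| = 4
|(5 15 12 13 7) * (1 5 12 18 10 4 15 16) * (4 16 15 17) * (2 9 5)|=24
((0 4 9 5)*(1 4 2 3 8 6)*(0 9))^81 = (0 6 2 1 3 4 8)(5 9)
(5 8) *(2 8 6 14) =(2 8 5 6 14) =[0, 1, 8, 3, 4, 6, 14, 7, 5, 9, 10, 11, 12, 13, 2]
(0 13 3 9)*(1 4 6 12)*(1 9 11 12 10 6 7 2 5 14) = (0 13 3 11 12 9)(1 4 7 2 5 14)(6 10) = [13, 4, 5, 11, 7, 14, 10, 2, 8, 0, 6, 12, 9, 3, 1]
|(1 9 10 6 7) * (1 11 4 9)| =6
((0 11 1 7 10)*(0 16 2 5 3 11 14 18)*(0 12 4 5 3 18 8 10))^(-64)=(18)(0 3 8 1 16)(2 14 11 10 7)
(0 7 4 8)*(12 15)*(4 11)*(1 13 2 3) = (0 7 11 4 8)(1 13 2 3)(12 15) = [7, 13, 3, 1, 8, 5, 6, 11, 0, 9, 10, 4, 15, 2, 14, 12]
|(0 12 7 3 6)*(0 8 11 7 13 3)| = 8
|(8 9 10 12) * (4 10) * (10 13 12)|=|(4 13 12 8 9)|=5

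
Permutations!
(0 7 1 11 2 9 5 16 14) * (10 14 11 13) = (0 7 1 13 10 14)(2 9 5 16 11) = [7, 13, 9, 3, 4, 16, 6, 1, 8, 5, 14, 2, 12, 10, 0, 15, 11]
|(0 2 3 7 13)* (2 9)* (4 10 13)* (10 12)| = |(0 9 2 3 7 4 12 10 13)| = 9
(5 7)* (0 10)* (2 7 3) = [10, 1, 7, 2, 4, 3, 6, 5, 8, 9, 0] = (0 10)(2 7 5 3)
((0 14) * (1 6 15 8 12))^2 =(1 15 12 6 8)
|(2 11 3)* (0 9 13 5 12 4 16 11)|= 10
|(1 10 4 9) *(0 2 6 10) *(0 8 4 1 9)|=|(0 2 6 10 1 8 4)|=7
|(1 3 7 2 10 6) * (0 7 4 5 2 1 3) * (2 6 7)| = 20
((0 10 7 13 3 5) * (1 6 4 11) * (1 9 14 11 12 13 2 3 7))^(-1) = (0 5 3 2 7 13 12 4 6 1 10)(9 11 14)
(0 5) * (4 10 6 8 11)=(0 5)(4 10 6 8 11)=[5, 1, 2, 3, 10, 0, 8, 7, 11, 9, 6, 4]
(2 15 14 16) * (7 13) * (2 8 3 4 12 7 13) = (2 15 14 16 8 3 4 12 7) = [0, 1, 15, 4, 12, 5, 6, 2, 3, 9, 10, 11, 7, 13, 16, 14, 8]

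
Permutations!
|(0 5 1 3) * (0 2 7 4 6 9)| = 9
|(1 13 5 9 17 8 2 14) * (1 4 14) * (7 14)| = 21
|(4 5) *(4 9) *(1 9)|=4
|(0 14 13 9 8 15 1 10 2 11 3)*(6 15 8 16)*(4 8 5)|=|(0 14 13 9 16 6 15 1 10 2 11 3)(4 8 5)|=12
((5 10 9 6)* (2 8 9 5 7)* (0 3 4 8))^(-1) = ((0 3 4 8 9 6 7 2)(5 10))^(-1) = (0 2 7 6 9 8 4 3)(5 10)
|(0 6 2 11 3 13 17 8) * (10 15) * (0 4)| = 18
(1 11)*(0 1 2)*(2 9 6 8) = (0 1 11 9 6 8 2) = [1, 11, 0, 3, 4, 5, 8, 7, 2, 6, 10, 9]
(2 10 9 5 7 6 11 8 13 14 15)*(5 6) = (2 10 9 6 11 8 13 14 15)(5 7) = [0, 1, 10, 3, 4, 7, 11, 5, 13, 6, 9, 8, 12, 14, 15, 2]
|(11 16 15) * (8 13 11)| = |(8 13 11 16 15)| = 5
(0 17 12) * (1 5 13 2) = (0 17 12)(1 5 13 2) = [17, 5, 1, 3, 4, 13, 6, 7, 8, 9, 10, 11, 0, 2, 14, 15, 16, 12]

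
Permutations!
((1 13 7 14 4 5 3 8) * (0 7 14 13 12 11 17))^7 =(0 8 13 12 4 17 3 7 1 14 11 5)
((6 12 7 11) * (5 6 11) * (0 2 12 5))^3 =(0 7 12 2)(5 6)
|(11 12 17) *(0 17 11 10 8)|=|(0 17 10 8)(11 12)|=4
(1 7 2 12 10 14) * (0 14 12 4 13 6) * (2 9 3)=(0 14 1 7 9 3 2 4 13 6)(10 12)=[14, 7, 4, 2, 13, 5, 0, 9, 8, 3, 12, 11, 10, 6, 1]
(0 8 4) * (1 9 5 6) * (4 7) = (0 8 7 4)(1 9 5 6) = [8, 9, 2, 3, 0, 6, 1, 4, 7, 5]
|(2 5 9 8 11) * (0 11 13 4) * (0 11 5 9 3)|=6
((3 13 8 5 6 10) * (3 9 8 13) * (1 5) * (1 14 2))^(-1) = (1 2 14 8 9 10 6 5)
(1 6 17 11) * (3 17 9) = (1 6 9 3 17 11) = [0, 6, 2, 17, 4, 5, 9, 7, 8, 3, 10, 1, 12, 13, 14, 15, 16, 11]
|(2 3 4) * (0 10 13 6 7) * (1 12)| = |(0 10 13 6 7)(1 12)(2 3 4)| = 30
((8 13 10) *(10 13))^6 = ((13)(8 10))^6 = (13)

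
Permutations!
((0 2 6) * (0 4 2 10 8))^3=(10)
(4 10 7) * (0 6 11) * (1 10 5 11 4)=(0 6 4 5 11)(1 10 7)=[6, 10, 2, 3, 5, 11, 4, 1, 8, 9, 7, 0]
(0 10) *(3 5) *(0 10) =[0, 1, 2, 5, 4, 3, 6, 7, 8, 9, 10] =(10)(3 5)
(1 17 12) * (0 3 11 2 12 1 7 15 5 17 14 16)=[3, 14, 12, 11, 4, 17, 6, 15, 8, 9, 10, 2, 7, 13, 16, 5, 0, 1]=(0 3 11 2 12 7 15 5 17 1 14 16)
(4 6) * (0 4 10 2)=(0 4 6 10 2)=[4, 1, 0, 3, 6, 5, 10, 7, 8, 9, 2]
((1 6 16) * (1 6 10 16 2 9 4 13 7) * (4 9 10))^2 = (1 13)(2 16)(4 7)(6 10)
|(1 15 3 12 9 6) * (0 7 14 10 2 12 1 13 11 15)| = |(0 7 14 10 2 12 9 6 13 11 15 3 1)| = 13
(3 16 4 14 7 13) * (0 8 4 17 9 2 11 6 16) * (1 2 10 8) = (0 1 2 11 6 16 17 9 10 8 4 14 7 13 3) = [1, 2, 11, 0, 14, 5, 16, 13, 4, 10, 8, 6, 12, 3, 7, 15, 17, 9]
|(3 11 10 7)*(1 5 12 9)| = |(1 5 12 9)(3 11 10 7)| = 4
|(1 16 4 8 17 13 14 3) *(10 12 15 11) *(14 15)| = |(1 16 4 8 17 13 15 11 10 12 14 3)| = 12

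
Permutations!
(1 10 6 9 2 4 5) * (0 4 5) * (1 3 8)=(0 4)(1 10 6 9 2 5 3 8)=[4, 10, 5, 8, 0, 3, 9, 7, 1, 2, 6]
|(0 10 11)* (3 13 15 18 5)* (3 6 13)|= |(0 10 11)(5 6 13 15 18)|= 15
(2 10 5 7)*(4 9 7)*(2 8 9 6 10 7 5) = (2 7 8 9 5 4 6 10) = [0, 1, 7, 3, 6, 4, 10, 8, 9, 5, 2]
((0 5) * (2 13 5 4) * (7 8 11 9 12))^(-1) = (0 5 13 2 4)(7 12 9 11 8)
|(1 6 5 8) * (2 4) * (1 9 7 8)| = 6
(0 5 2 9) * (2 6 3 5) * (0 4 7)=(0 2 9 4 7)(3 5 6)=[2, 1, 9, 5, 7, 6, 3, 0, 8, 4]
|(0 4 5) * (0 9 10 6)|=6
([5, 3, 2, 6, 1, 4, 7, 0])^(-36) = (0 7 6 3 1 4 5)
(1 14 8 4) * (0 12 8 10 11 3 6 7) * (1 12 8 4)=(0 8 1 14 10 11 3 6 7)(4 12)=[8, 14, 2, 6, 12, 5, 7, 0, 1, 9, 11, 3, 4, 13, 10]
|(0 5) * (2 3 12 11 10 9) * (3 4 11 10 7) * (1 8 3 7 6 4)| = |(0 5)(1 8 3 12 10 9 2)(4 11 6)| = 42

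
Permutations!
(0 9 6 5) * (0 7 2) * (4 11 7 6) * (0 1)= (0 9 4 11 7 2 1)(5 6)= [9, 0, 1, 3, 11, 6, 5, 2, 8, 4, 10, 7]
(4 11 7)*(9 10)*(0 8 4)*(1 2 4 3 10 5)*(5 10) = (0 8 3 5 1 2 4 11 7)(9 10) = [8, 2, 4, 5, 11, 1, 6, 0, 3, 10, 9, 7]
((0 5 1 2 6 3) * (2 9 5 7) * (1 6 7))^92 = (0 9 6)(1 5 3) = ((0 1 9 5 6 3)(2 7))^92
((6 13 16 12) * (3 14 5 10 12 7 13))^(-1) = (3 6 12 10 5 14)(7 16 13)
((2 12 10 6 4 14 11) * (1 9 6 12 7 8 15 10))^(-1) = (1 12 10 15 8 7 2 11 14 4 6 9)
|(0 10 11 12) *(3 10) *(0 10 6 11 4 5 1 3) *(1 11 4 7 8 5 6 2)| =|(1 3 2)(4 6)(5 11 12 10 7 8)| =6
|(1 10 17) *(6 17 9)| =5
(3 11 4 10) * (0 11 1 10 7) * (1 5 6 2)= [11, 10, 1, 5, 7, 6, 2, 0, 8, 9, 3, 4]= (0 11 4 7)(1 10 3 5 6 2)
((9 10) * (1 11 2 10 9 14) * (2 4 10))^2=(1 4 14 11 10)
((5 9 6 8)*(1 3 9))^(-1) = ((1 3 9 6 8 5))^(-1) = (1 5 8 6 9 3)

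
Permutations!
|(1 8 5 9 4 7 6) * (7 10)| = 8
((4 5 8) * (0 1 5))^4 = (0 4 8 5 1)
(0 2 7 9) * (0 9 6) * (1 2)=[1, 2, 7, 3, 4, 5, 0, 6, 8, 9]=(9)(0 1 2 7 6)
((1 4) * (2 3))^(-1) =((1 4)(2 3))^(-1) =(1 4)(2 3)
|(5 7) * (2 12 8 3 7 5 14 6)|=7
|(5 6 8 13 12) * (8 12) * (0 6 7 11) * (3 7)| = 14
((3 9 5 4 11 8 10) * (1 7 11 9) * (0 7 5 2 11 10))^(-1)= ((0 7 10 3 1 5 4 9 2 11 8))^(-1)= (0 8 11 2 9 4 5 1 3 10 7)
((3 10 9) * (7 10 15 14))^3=(3 7)(9 14)(10 15)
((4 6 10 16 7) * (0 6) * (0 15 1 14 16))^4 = (0 6 10)(1 4 16)(7 14 15)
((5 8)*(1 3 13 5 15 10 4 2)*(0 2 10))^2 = ((0 2 1 3 13 5 8 15)(4 10))^2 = (0 1 13 8)(2 3 5 15)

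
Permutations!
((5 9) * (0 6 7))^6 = (9)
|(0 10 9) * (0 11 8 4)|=|(0 10 9 11 8 4)|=6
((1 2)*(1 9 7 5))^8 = (1 7 2 5 9)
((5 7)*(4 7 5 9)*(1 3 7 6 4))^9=(1 3 7 9)(4 6)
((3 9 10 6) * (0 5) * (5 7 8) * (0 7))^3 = ((3 9 10 6)(5 7 8))^3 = (3 6 10 9)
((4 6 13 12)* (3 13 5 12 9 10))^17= ((3 13 9 10)(4 6 5 12))^17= (3 13 9 10)(4 6 5 12)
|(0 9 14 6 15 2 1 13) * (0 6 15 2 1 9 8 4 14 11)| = |(0 8 4 14 15 1 13 6 2 9 11)| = 11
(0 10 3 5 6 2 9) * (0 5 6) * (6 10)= (0 6 2 9 5)(3 10)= [6, 1, 9, 10, 4, 0, 2, 7, 8, 5, 3]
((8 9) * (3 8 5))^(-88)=((3 8 9 5))^(-88)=(9)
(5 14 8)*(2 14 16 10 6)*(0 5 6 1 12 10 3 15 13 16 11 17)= (0 5 11 17)(1 12 10)(2 14 8 6)(3 15 13 16)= [5, 12, 14, 15, 4, 11, 2, 7, 6, 9, 1, 17, 10, 16, 8, 13, 3, 0]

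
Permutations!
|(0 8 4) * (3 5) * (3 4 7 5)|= 5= |(0 8 7 5 4)|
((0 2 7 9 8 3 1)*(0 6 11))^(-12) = (0 1 9)(2 6 8)(3 7 11)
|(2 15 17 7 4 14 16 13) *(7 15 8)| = 14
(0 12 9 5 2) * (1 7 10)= [12, 7, 0, 3, 4, 2, 6, 10, 8, 5, 1, 11, 9]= (0 12 9 5 2)(1 7 10)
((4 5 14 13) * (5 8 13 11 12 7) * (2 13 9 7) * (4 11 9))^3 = (2 12 11 13)(4 8)(5 7 9 14)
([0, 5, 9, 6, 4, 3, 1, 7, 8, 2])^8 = [0, 1, 2, 3, 4, 5, 6, 7, 8, 9]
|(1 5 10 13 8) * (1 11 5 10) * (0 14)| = |(0 14)(1 10 13 8 11 5)| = 6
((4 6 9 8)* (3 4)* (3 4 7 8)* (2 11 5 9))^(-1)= (2 6 4 8 7 3 9 5 11)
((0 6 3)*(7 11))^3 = ((0 6 3)(7 11))^3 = (7 11)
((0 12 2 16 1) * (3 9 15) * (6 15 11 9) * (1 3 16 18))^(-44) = ((0 12 2 18 1)(3 6 15 16)(9 11))^(-44) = (0 12 2 18 1)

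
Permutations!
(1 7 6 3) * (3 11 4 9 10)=[0, 7, 2, 1, 9, 5, 11, 6, 8, 10, 3, 4]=(1 7 6 11 4 9 10 3)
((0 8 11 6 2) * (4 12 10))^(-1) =(0 2 6 11 8)(4 10 12)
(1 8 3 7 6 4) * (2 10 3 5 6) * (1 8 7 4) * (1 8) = (1 7 2 10 3 4)(5 6 8) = [0, 7, 10, 4, 1, 6, 8, 2, 5, 9, 3]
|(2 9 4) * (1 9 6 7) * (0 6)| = 7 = |(0 6 7 1 9 4 2)|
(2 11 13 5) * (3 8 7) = (2 11 13 5)(3 8 7) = [0, 1, 11, 8, 4, 2, 6, 3, 7, 9, 10, 13, 12, 5]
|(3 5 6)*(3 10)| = |(3 5 6 10)| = 4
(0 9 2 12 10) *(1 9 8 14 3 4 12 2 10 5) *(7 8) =(0 7 8 14 3 4 12 5 1 9 10) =[7, 9, 2, 4, 12, 1, 6, 8, 14, 10, 0, 11, 5, 13, 3]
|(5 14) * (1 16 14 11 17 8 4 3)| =9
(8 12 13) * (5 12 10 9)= (5 12 13 8 10 9)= [0, 1, 2, 3, 4, 12, 6, 7, 10, 5, 9, 11, 13, 8]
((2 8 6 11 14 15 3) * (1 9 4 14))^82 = (1 4 15 2 6)(3 8 11 9 14)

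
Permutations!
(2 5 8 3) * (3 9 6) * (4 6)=(2 5 8 9 4 6 3)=[0, 1, 5, 2, 6, 8, 3, 7, 9, 4]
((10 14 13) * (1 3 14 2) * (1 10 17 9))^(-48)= (17)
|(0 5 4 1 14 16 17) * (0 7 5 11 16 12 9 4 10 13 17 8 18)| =5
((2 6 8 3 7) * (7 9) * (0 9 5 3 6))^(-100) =(9)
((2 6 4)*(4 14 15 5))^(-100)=(2 14 5)(4 6 15)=((2 6 14 15 5 4))^(-100)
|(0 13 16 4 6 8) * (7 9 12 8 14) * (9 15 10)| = 12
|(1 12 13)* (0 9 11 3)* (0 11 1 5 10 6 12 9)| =10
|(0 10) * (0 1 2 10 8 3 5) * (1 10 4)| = 12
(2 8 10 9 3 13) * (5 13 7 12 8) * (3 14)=(2 5 13)(3 7 12 8 10 9 14)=[0, 1, 5, 7, 4, 13, 6, 12, 10, 14, 9, 11, 8, 2, 3]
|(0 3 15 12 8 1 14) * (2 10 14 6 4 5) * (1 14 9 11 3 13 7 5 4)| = 26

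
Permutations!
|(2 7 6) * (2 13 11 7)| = 4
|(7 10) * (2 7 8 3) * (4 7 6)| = |(2 6 4 7 10 8 3)| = 7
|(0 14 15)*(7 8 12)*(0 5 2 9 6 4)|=24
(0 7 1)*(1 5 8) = [7, 0, 2, 3, 4, 8, 6, 5, 1] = (0 7 5 8 1)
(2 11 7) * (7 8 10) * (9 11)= (2 9 11 8 10 7)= [0, 1, 9, 3, 4, 5, 6, 2, 10, 11, 7, 8]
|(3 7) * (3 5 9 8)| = 5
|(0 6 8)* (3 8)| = 4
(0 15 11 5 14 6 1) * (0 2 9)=[15, 2, 9, 3, 4, 14, 1, 7, 8, 0, 10, 5, 12, 13, 6, 11]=(0 15 11 5 14 6 1 2 9)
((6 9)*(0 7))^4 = (9)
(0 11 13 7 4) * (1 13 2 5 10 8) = [11, 13, 5, 3, 0, 10, 6, 4, 1, 9, 8, 2, 12, 7] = (0 11 2 5 10 8 1 13 7 4)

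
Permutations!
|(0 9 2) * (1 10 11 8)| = 12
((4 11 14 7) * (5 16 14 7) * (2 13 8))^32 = (2 8 13)(4 7 11)(5 14 16)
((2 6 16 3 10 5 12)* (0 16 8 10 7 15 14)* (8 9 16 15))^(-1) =(0 14 15)(2 12 5 10 8 7 3 16 9 6)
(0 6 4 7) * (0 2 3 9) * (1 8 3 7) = (0 6 4 1 8 3 9)(2 7) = [6, 8, 7, 9, 1, 5, 4, 2, 3, 0]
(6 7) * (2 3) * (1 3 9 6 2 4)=(1 3 4)(2 9 6 7)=[0, 3, 9, 4, 1, 5, 7, 2, 8, 6]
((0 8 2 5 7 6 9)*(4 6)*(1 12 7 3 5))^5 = ((0 8 2 1 12 7 4 6 9)(3 5))^5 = (0 7 8 4 2 6 1 9 12)(3 5)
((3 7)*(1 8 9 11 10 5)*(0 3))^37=((0 3 7)(1 8 9 11 10 5))^37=(0 3 7)(1 8 9 11 10 5)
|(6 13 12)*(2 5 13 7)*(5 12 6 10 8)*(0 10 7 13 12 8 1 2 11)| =|(0 10 1 2 8 5 12 7 11)(6 13)| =18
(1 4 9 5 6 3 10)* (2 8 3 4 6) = (1 6 4 9 5 2 8 3 10) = [0, 6, 8, 10, 9, 2, 4, 7, 3, 5, 1]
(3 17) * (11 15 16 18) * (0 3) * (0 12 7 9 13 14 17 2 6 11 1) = (0 3 2 6 11 15 16 18 1)(7 9 13 14 17 12) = [3, 0, 6, 2, 4, 5, 11, 9, 8, 13, 10, 15, 7, 14, 17, 16, 18, 12, 1]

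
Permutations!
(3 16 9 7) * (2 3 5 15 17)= (2 3 16 9 7 5 15 17)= [0, 1, 3, 16, 4, 15, 6, 5, 8, 7, 10, 11, 12, 13, 14, 17, 9, 2]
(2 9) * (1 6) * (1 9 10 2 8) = [0, 6, 10, 3, 4, 5, 9, 7, 1, 8, 2] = (1 6 9 8)(2 10)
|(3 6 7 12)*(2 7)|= |(2 7 12 3 6)|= 5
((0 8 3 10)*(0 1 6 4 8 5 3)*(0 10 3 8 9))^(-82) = ((0 5 8 10 1 6 4 9))^(-82) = (0 4 1 8)(5 9 6 10)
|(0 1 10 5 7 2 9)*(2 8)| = |(0 1 10 5 7 8 2 9)| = 8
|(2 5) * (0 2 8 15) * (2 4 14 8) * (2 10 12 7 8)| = |(0 4 14 2 5 10 12 7 8 15)| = 10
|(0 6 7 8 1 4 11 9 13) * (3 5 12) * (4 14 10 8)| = 84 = |(0 6 7 4 11 9 13)(1 14 10 8)(3 5 12)|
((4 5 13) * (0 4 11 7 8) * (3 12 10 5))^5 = (0 5)(3 11)(4 13)(7 12)(8 10)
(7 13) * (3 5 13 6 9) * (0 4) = (0 4)(3 5 13 7 6 9) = [4, 1, 2, 5, 0, 13, 9, 6, 8, 3, 10, 11, 12, 7]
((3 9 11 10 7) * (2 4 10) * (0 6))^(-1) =(0 6)(2 11 9 3 7 10 4)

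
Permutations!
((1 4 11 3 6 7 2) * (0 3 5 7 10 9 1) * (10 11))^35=(11)(1 9 10 4)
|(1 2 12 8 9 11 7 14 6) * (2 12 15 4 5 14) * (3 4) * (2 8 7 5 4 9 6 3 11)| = 35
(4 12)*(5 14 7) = [0, 1, 2, 3, 12, 14, 6, 5, 8, 9, 10, 11, 4, 13, 7] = (4 12)(5 14 7)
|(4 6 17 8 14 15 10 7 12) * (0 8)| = 10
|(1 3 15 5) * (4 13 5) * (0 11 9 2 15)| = |(0 11 9 2 15 4 13 5 1 3)| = 10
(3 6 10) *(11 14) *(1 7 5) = (1 7 5)(3 6 10)(11 14) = [0, 7, 2, 6, 4, 1, 10, 5, 8, 9, 3, 14, 12, 13, 11]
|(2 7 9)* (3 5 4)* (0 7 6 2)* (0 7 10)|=6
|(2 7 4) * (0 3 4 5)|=|(0 3 4 2 7 5)|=6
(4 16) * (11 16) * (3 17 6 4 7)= (3 17 6 4 11 16 7)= [0, 1, 2, 17, 11, 5, 4, 3, 8, 9, 10, 16, 12, 13, 14, 15, 7, 6]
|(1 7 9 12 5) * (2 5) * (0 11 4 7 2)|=6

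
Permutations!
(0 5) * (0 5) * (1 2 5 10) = (1 2 5 10) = [0, 2, 5, 3, 4, 10, 6, 7, 8, 9, 1]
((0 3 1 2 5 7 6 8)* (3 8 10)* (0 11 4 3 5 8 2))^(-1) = ((0 2 8 11 4 3 1)(5 7 6 10))^(-1) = (0 1 3 4 11 8 2)(5 10 6 7)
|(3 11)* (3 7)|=3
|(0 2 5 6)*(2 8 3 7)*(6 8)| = 10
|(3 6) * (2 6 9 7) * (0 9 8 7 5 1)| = |(0 9 5 1)(2 6 3 8 7)| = 20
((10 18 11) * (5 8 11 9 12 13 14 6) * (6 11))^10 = (5 8 6)(9 14 18 13 10 12 11)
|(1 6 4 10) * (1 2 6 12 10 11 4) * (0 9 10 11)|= |(0 9 10 2 6 1 12 11 4)|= 9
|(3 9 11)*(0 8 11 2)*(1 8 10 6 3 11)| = |(11)(0 10 6 3 9 2)(1 8)| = 6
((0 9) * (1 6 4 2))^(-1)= ((0 9)(1 6 4 2))^(-1)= (0 9)(1 2 4 6)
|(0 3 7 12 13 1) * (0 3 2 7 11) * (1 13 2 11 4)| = 6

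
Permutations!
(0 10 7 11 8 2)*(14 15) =(0 10 7 11 8 2)(14 15) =[10, 1, 0, 3, 4, 5, 6, 11, 2, 9, 7, 8, 12, 13, 15, 14]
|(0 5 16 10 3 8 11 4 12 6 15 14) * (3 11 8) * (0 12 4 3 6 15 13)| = 24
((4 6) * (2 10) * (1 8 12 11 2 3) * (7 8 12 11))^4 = (1 11)(2 12)(3 8)(7 10)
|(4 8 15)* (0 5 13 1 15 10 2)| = 9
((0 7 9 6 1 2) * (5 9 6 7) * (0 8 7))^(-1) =((0 5 9)(1 2 8 7 6))^(-1) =(0 9 5)(1 6 7 8 2)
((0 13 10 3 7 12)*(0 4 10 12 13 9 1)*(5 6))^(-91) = (0 1 9)(3 10 4 12 13 7)(5 6)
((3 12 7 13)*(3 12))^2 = ((7 13 12))^2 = (7 12 13)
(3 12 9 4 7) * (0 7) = (0 7 3 12 9 4) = [7, 1, 2, 12, 0, 5, 6, 3, 8, 4, 10, 11, 9]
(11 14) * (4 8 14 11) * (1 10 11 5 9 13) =(1 10 11 5 9 13)(4 8 14) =[0, 10, 2, 3, 8, 9, 6, 7, 14, 13, 11, 5, 12, 1, 4]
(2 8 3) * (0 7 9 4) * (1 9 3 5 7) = (0 1 9 4)(2 8 5 7 3) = [1, 9, 8, 2, 0, 7, 6, 3, 5, 4]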